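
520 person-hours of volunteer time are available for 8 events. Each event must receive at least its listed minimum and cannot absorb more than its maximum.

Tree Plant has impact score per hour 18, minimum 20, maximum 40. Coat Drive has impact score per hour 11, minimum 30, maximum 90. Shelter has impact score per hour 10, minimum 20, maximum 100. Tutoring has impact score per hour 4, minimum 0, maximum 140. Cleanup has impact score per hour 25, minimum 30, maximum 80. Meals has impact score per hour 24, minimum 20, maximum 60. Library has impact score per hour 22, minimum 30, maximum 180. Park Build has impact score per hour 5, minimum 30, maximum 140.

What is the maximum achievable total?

Meeting every minimum uses 20+30+20+0+30+20+30+30 = 180 person-hours, leaving 340.
Highest impact score per hour first: Cleanup 25 > Meals 24 > Library 22 > Tree Plant 18 > Coat Drive 11 > Shelter 10 > Park Build 5 > Tutoring 4.
Cleanup takes 50 more to reach its cap of 80 → 290 left.
Meals takes 40 more to reach its cap of 60 → 250 left.
Library: +150 to 180 (cap) → 100 left.
Tree Plant takes 20 more to reach its cap of 40 → 80 left.
Give Coat Drive 60 more to hit its cap of 90 → 20 left.
Shelter has room for 80 more but only 20 remain, so it gets 40.
Total = 18×40 + 11×90 + 10×40 + 25×80 + 24×60 + 22×180 + 5×30 = 9660.

9660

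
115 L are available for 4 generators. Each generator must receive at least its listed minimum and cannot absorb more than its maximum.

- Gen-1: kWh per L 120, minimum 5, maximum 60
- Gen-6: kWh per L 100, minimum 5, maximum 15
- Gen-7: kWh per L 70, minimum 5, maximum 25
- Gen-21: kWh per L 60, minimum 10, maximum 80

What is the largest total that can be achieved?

11350

Meeting every minimum uses 5+5+5+10 = 25 L, leaving 90.
Rank by kWh per L: Gen-1 120 > Gen-6 100 > Gen-7 70 > Gen-21 60.
Gen-1: +55 to 60 (cap) → 35 left.
Gen-6 takes 10 more to reach its cap of 15 → 25 left.
Give Gen-7 20 more to hit its cap of 25 → 5 left.
Gen-21 has room for 70 more but only 5 remain, so it gets 15.
Total = 120×60 + 100×15 + 70×25 + 60×15 = 11350.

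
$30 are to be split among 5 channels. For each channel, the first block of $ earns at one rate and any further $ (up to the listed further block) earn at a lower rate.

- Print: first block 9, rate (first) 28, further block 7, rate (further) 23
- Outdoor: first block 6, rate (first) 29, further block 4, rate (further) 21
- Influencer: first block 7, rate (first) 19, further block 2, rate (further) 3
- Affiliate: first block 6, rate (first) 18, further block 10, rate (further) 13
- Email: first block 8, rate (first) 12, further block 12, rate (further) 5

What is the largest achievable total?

Rank every tier by rate: Outdoor/tier1 29 > Print/tier1 28 > Print/tier2 23 > Outdoor/tier2 21 > Influencer/tier1 19 > Affiliate/tier1 18 > Affiliate/tier2 13 > Email/tier1 12 > Email/tier2 5 > Influencer/tier2 3.
Outdoor tier1 at 29: fill all 6 — 24 left.
Print/tier1 (28): +9 — 15 left.
Print/tier2 (23): +7 — 8 left.
Fill Outdoor tier2 block (4 at 21) — 4 left.
Influencer tier1 at 19: only 4 left, fill 4.
Total = 29×6 + 28×9 + 23×7 + 21×4 + 19×4 = 747.

747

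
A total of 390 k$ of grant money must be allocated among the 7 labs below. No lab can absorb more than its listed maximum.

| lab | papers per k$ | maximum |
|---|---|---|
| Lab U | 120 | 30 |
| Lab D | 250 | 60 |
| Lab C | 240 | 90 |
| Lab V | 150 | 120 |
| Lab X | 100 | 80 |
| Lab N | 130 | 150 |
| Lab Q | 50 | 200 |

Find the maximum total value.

70200

Rank by papers per k$: Lab D 250 > Lab C 240 > Lab V 150 > Lab N 130 > Lab U 120 > Lab X 100 > Lab Q 50.
Give Lab D 60 to hit its cap of 60 ; 330 left.
Lab C: +90 to 90 (cap) ; 240 left.
Lab V: +120 to 120 (cap) ; 120 left.
Only 120 left; Lab N takes them to reach 120.
Total = 250×60 + 240×90 + 150×120 + 130×120 = 70200.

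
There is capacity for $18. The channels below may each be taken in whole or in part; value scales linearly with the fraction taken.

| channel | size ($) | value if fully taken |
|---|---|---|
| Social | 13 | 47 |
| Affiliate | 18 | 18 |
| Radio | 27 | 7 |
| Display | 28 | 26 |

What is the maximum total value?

52

Sort by value density: Social 47/13≈3.62, Affiliate 18/18≈1, Display 26/28≈0.929, Radio 7/27≈0.259.
Take all of Social (13 $, value 47) — 5 $ left.
5 $ left: a 5/18 share of Affiliate gives 18×5/18 = 5.
Total value = 52.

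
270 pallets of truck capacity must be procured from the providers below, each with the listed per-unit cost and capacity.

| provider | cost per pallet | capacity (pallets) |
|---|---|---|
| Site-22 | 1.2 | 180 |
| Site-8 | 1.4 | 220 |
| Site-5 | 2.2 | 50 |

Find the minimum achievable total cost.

342

Cheapest first:
Site-22 at 1.2: take all 180 pallets → 90 still needed.
Site-8 at 1.4: take 90 of its 220 → requirement met.
Site-5: unused.
Cost = 180×1.2 + 90×1.4 = 342.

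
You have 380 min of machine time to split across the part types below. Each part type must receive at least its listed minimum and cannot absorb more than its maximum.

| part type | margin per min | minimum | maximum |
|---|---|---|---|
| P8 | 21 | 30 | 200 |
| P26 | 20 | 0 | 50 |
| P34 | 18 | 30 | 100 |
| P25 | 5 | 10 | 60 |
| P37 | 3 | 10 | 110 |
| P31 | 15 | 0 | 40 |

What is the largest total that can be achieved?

Meeting every minimum uses 30+0+30+10+10+0 = 80 min, leaving 300.
Order the part types by margin per min: P8 21 > P26 20 > P34 18 > P31 15 > P25 5 > P37 3.
P8: +170 to 200 (cap) → 130 left.
Give P26 50 more to hit its cap of 50 → 80 left.
P34 takes 70 more to reach its cap of 100 → 10 left.
Only 10 left; P31 takes them to reach 10.
Total = 21×200 + 20×50 + 18×100 + 5×10 + 3×10 + 15×10 = 7230.

7230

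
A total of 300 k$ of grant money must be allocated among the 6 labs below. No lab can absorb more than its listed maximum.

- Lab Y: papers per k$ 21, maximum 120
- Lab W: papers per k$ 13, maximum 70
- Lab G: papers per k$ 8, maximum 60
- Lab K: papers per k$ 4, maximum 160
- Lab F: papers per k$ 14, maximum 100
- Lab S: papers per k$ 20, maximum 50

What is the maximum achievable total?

Order the labs by papers per k$: Lab Y 21 > Lab S 20 > Lab F 14 > Lab W 13 > Lab G 8 > Lab K 4.
Lab Y takes 120 to reach its cap of 120 → 180 left.
Lab S: +50 to 50 (cap) → 130 left.
Lab F takes 100 to reach its cap of 100 → 30 left.
Lab W: +30 (room for 70) → 30. Pool exhausted.
Total = 21×120 + 13×30 + 14×100 + 20×50 = 5310.

5310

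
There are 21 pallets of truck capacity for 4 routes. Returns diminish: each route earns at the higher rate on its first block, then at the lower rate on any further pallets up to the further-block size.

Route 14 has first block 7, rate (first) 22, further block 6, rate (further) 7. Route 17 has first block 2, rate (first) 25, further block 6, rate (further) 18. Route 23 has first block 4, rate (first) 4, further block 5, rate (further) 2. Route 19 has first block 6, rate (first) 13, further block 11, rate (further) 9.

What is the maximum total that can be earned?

Rank every tier by rate: Route 17/T1 25 > Route 14/T1 22 > Route 17/T2 18 > Route 19/T1 13 > Route 19/T2 9 > Route 14/T2 7 > Route 23/T1 4 > Route 23/T2 2.
Route 17 T1 at 25: fill all 2 ; 19 left.
Fill Route 14 T1 block (7 at 22) ; 12 left.
Route 17/T2 (18): +6 ; 6 left.
Route 19/T1 (13): +6 ; 0 left.
Total = 25×2 + 22×7 + 18×6 + 13×6 = 390.

390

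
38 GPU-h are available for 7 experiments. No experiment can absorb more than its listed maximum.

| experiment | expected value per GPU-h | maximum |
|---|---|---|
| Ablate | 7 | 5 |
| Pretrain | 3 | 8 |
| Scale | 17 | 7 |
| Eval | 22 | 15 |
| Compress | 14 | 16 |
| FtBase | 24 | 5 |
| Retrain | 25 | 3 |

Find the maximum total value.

Order the experiments by expected value per GPU-h: Retrain 25 > FtBase 24 > Eval 22 > Scale 17 > Compress 14 > Ablate 7 > Pretrain 3.
Retrain: +3 to 3 (cap) ; 35 left.
Give FtBase 5 to hit its cap of 5 ; 30 left.
Eval: +15 to 15 (cap) ; 15 left.
Scale takes 7 to reach its cap of 7 ; 8 left.
Only 8 left; Compress takes them to reach 8.
Total = 17×7 + 22×15 + 14×8 + 24×5 + 25×3 = 756.

756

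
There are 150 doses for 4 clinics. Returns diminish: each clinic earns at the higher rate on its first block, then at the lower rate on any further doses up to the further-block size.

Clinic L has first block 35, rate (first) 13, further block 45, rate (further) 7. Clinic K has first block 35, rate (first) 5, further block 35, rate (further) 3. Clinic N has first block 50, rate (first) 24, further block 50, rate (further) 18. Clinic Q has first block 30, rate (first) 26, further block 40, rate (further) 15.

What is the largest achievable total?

Rank every tier by rate: Clinic Q/T1 26 > Clinic N/T1 24 > Clinic N/T2 18 > Clinic Q/T2 15 > Clinic L/T1 13 > Clinic L/T2 7 > Clinic K/T1 5 > Clinic K/T2 3.
Clinic Q/T1 (26): +30 ; 120 left.
Fill Clinic N T1 block (50 at 24) ; 70 left.
Clinic N T2 at 18: fill all 50 ; 20 left.
Clinic Q T2 at 15: only 20 left, fill 20.
Total = 26×30 + 24×50 + 18×50 + 15×20 = 3180.

3180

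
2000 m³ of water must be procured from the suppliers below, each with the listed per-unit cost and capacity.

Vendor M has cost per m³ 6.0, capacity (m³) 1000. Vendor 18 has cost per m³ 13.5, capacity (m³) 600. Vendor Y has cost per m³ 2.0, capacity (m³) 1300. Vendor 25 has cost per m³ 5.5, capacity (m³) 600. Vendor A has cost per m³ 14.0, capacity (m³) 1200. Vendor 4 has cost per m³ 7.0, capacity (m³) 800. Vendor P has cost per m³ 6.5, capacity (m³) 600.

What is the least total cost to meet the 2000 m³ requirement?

Fill from the cheapest supplier first.
Vendor Y (2.0): use full 1300 — 700 m³ to go.
Take 600 from Vendor 25 at 5.5 — need 100 more.
Take 100 from Vendor M at 6.0 to finish.
Vendor P, Vendor 4, Vendor 18, Vendor A: unused.
Cost = 1300×2.0 + 600×5.5 + 100×6.0 = 6500.

6500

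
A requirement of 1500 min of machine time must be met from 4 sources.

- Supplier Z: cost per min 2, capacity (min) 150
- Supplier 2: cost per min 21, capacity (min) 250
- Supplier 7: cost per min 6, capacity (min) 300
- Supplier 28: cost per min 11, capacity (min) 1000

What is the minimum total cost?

14150

Fill from the cheapest source first.
Take 150 from Supplier Z at 2 ; need 1350 more.
Take 300 from Supplier 7 at 6 ; need 1050 more.
Take 1000 from Supplier 28 at 11 ; need 50 more.
Take 50 from Supplier 2 at 21 to finish.
Cost = 150×2 + 300×6 + 1000×11 + 50×21 = 14150.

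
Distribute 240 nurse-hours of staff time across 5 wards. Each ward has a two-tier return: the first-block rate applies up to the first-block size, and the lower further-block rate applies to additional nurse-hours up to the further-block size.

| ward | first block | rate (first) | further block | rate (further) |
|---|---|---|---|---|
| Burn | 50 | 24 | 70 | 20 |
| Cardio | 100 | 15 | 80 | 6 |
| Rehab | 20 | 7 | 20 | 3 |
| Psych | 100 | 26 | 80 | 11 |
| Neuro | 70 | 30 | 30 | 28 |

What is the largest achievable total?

6500

Rank every tier by rate: Neuro/tier1 30 > Neuro/tier2 28 > Psych/tier1 26 > Burn/tier1 24 > Burn/tier2 20 > Cardio/tier1 15 > Psych/tier2 11 > Rehab/tier1 7 > Cardio/tier2 6 > Rehab/tier2 3.
Neuro/tier1 (30): +70 — 170 left.
Fill Neuro tier2 block (30 at 28) — 140 left.
Psych/tier1 (26): +100 — 40 left.
40 remain; put them into Burn tier1 at 24.
Total = 30×70 + 28×30 + 26×100 + 24×40 = 6500.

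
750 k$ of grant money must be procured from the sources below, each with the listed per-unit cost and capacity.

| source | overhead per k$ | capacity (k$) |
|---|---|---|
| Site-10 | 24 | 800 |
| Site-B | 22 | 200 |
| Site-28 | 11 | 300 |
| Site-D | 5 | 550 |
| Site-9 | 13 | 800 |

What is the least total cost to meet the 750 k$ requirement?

4950

Cheapest first:
Site-D at 5: take all 550 k$ — 200 still needed.
Site-28 (11): take the remaining 200 — done.
Site-9, Site-B, Site-10: unused.
Cost = 550×5 + 200×11 = 4950.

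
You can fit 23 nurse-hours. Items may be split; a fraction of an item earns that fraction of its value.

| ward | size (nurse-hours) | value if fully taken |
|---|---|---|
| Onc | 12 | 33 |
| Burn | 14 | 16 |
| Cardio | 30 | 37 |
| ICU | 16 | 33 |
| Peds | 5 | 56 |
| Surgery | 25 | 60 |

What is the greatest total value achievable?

103.4

Best value per unit of size first: Peds 56/5≈11.2, Onc 33/12≈2.75, Surgery 60/25≈2.4, ICU 33/16≈2.06, Cardio 37/30≈1.23, Burn 16/14≈1.14.
Take all of Peds (5 nurse-hours, value 56) ; 18 nurse-hours left.
Take all of Onc (12 nurse-hours, value 33) ; 6 nurse-hours left.
Only 6 nurse-hours remain; take 6/25 of Surgery for value 60×6/25 = 14.4.
Total value = 103.4.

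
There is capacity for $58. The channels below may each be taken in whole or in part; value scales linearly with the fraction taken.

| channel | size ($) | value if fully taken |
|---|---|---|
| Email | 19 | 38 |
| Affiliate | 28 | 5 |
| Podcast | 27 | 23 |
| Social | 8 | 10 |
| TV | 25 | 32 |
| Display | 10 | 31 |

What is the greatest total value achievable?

Rank by value-to-size ratio: Display 31/10≈3.1, Email 38/19≈2, TV 32/25≈1.28, Social 10/8≈1.25, Podcast 23/27≈0.852, Affiliate 5/28≈0.179.
Take all of Display (10 $, value 31) ; 48 $ left.
Email: take in full, 19 $ for value 38 ; 29 left.
Take all of TV (25 $, value 32) ; 4 $ left.
Fill the last 4 $ with part of Social: 4/8 of it earns 5.
Total value = 106.

106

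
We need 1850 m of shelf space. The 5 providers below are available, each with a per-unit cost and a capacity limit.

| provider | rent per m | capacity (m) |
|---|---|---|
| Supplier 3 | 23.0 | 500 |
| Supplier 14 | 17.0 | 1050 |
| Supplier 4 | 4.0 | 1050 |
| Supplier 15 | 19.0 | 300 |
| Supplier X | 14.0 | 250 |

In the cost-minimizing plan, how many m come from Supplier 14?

550

Use providers in increasing cost order.
Supplier 4 (4.0): use full 1050 — 800 m to go.
Supplier X (14.0): use full 250 — 550 m to go.
Supplier 14 at 17.0: take 550 of its 1050 — requirement met.
Supplier 15, Supplier 3: unused.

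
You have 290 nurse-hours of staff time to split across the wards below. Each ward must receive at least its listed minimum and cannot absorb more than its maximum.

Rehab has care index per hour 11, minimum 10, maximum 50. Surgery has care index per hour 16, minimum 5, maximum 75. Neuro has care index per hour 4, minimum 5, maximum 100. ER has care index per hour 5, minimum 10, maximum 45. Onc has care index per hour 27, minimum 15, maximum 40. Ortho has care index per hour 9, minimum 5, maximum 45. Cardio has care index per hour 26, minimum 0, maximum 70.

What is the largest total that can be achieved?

Meeting every minimum uses 10+5+5+10+15+5+0 = 50 nurse-hours, leaving 240.
Order the wards by care index per hour: Onc 27 > Cardio 26 > Surgery 16 > Rehab 11 > Ortho 9 > ER 5 > Neuro 4.
Give Onc 25 more to hit its cap of 40 — 215 left.
Cardio takes 70 more to reach its cap of 70 — 145 left.
Give Surgery 70 more to hit its cap of 75 — 75 left.
Give Rehab 40 more to hit its cap of 50 — 35 left.
Ortho has room for 40 more but only 35 remain, so it gets 40.
Total = 11×50 + 16×75 + 4×5 + 5×10 + 27×40 + 9×40 + 26×70 = 5080.

5080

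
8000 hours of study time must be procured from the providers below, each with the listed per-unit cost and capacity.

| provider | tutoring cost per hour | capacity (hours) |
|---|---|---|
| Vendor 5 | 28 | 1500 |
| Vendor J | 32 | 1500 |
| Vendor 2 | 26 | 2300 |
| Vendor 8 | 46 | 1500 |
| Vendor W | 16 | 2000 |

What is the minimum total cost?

214000

Cheapest first:
Vendor W (16): use full 2000 — 6000 hours to go.
Take 2300 from Vendor 2 at 26 — need 3700 more.
Vendor 5 (28): use full 1500 — 2200 hours to go.
Vendor J at 32: take all 1500 hours — 700 still needed.
Take 700 from Vendor 8 at 46 to finish.
Cost = 2000×16 + 2300×26 + 1500×28 + 1500×32 + 700×46 = 214000.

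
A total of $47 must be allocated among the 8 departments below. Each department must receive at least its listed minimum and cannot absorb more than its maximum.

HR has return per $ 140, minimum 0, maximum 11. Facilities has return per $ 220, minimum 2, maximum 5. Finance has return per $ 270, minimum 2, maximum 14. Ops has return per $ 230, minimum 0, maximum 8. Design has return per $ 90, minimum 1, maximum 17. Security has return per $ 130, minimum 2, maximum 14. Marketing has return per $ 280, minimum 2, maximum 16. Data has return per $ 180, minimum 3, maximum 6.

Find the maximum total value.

Meeting every minimum uses 0+2+2+0+1+2+2+3 = 12 $, leaving 35.
Rank by return per $: Marketing 280 > Finance 270 > Ops 230 > Facilities 220 > Data 180 > HR 140 > Security 130 > Design 90.
Marketing takes 14 more to reach its cap of 16 ; 21 left.
Finance takes 12 more to reach its cap of 14 ; 9 left.
Ops takes 8 more to reach its cap of 8 ; 1 left.
Facilities has room for 3 more but only 1 remain, so it gets 3.
Total = 220×3 + 270×14 + 230×8 + 90×1 + 130×2 + 280×16 + 180×3 = 11650.

11650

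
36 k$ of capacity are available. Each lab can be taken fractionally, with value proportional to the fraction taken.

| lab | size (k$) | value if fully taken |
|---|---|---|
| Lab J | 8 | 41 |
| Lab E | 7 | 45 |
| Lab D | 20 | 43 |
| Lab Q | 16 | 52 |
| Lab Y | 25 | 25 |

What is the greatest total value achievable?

Best value per unit of size first: Lab E 45/7≈6.43, Lab J 41/8≈5.12, Lab Q 52/16≈3.25, Lab D 43/20≈2.15, Lab Y 25/25≈1.
Take all of Lab E (7 k$, value 45) — 29 k$ left.
Lab J: take in full, 8 k$ for value 41 — 21 left.
All 16 k$ of Lab Q fit (value 52) — 5 remain.
Fill the last 5 k$ with part of Lab D: 5/20 of it earns 10.75.
Total value = 148.75.

148.75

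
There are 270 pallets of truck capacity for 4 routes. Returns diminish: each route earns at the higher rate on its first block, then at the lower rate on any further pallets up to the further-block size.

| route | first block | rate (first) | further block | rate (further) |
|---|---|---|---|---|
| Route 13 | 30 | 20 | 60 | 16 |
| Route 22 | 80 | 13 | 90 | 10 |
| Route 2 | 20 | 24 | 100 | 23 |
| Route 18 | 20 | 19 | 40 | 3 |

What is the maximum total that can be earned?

5240

Treat each block as its own option and order by rate: Route 2/tier1 24 > Route 2/tier2 23 > Route 13/tier1 20 > Route 18/tier1 19 > Route 13/tier2 16 > Route 22/tier1 13 > Route 22/tier2 10 > Route 18/tier2 3.
Fill Route 2 tier1 block (20 at 24) — 250 left.
Route 2 tier2 at 23: fill all 100 — 150 left.
Route 13 tier1 at 20: fill all 30 — 120 left.
Route 18 tier1 at 19: fill all 20 — 100 left.
Route 13/tier2 (16): +60 — 40 left.
Route 22 tier1 at 13: only 40 left, fill 40.
Total = 24×20 + 23×100 + 20×30 + 19×20 + 16×60 + 13×40 = 5240.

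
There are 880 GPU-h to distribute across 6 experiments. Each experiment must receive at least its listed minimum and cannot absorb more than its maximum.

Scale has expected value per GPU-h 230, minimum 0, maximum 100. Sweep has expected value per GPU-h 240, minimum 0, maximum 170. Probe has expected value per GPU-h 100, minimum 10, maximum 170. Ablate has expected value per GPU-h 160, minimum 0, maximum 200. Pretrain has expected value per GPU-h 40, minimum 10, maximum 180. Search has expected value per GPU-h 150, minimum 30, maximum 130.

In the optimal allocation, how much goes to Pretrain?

110

Meeting every minimum uses 0+0+10+0+10+30 = 50 GPU-h, leaving 830.
Rank by expected value per GPU-h: Sweep 240 > Scale 230 > Ablate 160 > Search 150 > Probe 100 > Pretrain 40.
Sweep: +170 to 170 (cap) → 660 left.
Scale takes 100 more to reach its cap of 100 → 560 left.
Ablate: +200 to 200 (cap) → 360 left.
Give Search 100 more to hit its cap of 130 → 260 left.
Give Probe 160 more to hit its cap of 170 → 100 left.
Pretrain has room for 170 more but only 100 remain, so it gets 110.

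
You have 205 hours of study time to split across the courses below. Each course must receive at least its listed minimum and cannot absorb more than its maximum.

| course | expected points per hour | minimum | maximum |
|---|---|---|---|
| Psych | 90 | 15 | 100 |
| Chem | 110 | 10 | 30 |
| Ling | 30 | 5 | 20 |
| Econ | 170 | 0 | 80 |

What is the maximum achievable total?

Meeting every minimum uses 15+10+5+0 = 30 hours, leaving 175.
Rank by expected points per hour: Econ 170 > Chem 110 > Psych 90 > Ling 30.
Econ takes 80 more to reach its cap of 80 → 95 left.
Give Chem 20 more to hit its cap of 30 → 75 left.
Psych: +75 (room for 85) → 90. Pool exhausted.
Total = 90×90 + 110×30 + 30×5 + 170×80 = 25150.

25150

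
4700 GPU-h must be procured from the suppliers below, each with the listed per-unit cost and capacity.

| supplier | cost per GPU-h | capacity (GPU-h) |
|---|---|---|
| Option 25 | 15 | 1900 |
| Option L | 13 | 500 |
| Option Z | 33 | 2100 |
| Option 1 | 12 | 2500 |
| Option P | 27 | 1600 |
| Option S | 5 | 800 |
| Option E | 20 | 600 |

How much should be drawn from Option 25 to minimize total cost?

900

Fill from the cheapest supplier first.
Option S (5): use full 800 → 3900 GPU-h to go.
Take 2500 from Option 1 at 12 → need 1400 more.
Option L (13): use full 500 → 900 GPU-h to go.
Option 25 at 15: take 900 of its 1900 → requirement met.
Option E, Option P, Option Z: unused.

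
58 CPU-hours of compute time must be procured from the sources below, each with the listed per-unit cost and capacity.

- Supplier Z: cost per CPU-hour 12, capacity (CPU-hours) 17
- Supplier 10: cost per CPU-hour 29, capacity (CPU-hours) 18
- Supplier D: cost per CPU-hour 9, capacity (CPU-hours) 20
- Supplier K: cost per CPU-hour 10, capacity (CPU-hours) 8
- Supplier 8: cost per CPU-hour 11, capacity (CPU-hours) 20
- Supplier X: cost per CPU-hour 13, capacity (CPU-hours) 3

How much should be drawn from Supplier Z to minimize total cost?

Use sources in increasing cost order.
Supplier D at 9: take all 20 CPU-hours ; 38 still needed.
Supplier K at 10: take all 8 CPU-hours ; 30 still needed.
Take 20 from Supplier 8 at 11 ; need 10 more.
Supplier Z at 12: take 10 of its 17 ; requirement met.
Supplier X, Supplier 10: unused.

10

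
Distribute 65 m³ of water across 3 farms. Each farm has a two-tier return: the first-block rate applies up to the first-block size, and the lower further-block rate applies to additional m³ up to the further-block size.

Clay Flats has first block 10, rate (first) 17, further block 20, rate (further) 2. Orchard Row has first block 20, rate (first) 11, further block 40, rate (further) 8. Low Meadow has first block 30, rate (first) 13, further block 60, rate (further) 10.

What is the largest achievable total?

Order all 6 blocks by rate: Clay Flats/tier1 17 > Low Meadow/tier1 13 > Orchard Row/tier1 11 > Low Meadow/tier2 10 > Orchard Row/tier2 8 > Clay Flats/tier2 2.
Clay Flats/tier1 (17): +10 ; 55 left.
Low Meadow/tier1 (13): +30 ; 25 left.
Orchard Row tier1 at 11: fill all 20 ; 5 left.
5 remain; put them into Low Meadow tier2 at 10.
Total = 17×10 + 13×30 + 11×20 + 10×5 = 830.

830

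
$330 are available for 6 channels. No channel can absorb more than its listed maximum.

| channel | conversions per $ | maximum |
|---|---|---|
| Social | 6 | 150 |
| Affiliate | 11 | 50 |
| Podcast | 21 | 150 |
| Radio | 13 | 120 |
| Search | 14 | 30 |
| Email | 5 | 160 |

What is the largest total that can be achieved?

5460

Highest conversions per $ first: Podcast 21 > Search 14 > Radio 13 > Affiliate 11 > Social 6 > Email 5.
Give Podcast 150 to hit its cap of 150 → 180 left.
Give Search 30 to hit its cap of 30 → 150 left.
Give Radio 120 to hit its cap of 120 → 30 left.
Affiliate: +30 (room for 50) → 30. Pool exhausted.
Total = 11×30 + 21×150 + 13×120 + 14×30 = 5460.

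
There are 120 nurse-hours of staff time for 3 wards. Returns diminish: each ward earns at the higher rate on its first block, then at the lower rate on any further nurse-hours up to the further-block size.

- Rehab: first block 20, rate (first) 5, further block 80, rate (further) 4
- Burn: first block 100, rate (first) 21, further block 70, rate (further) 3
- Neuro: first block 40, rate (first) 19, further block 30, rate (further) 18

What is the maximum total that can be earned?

Treat each block as its own option and order by rate: Burn/T1 21 > Neuro/T1 19 > Neuro/T2 18 > Rehab/T1 5 > Rehab/T2 4 > Burn/T2 3.
Burn/T1 (21): +100 ; 20 left.
20 remain; put them into Neuro T1 at 19.
Total = 21×100 + 19×20 = 2480.

2480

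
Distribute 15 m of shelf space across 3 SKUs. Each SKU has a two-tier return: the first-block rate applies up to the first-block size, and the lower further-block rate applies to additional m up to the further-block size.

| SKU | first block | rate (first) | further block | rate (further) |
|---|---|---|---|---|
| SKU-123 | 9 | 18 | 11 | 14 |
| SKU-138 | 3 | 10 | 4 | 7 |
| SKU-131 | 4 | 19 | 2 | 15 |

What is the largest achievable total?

Order all 6 blocks by rate: SKU-131/T1 19 > SKU-123/T1 18 > SKU-131/T2 15 > SKU-123/T2 14 > SKU-138/T1 10 > SKU-138/T2 7.
Fill SKU-131 T1 block (4 at 19) — 11 left.
SKU-123 T1 at 18: fill all 9 — 2 left.
Fill SKU-131 T2 block (2 at 15) — 0 left.
Total = 19×4 + 18×9 + 15×2 = 268.

268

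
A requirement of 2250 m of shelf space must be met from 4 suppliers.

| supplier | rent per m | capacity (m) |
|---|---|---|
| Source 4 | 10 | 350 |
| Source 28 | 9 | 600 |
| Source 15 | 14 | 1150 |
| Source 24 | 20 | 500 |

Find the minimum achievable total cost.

28000

Use suppliers in increasing cost order.
Take 600 from Source 28 at 9 ; need 1650 more.
Source 4 (10): use full 350 ; 1300 m to go.
Take 1150 from Source 15 at 14 ; need 150 more.
Source 24 (20): take the remaining 150 ; done.
Cost = 600×9 + 350×10 + 1150×14 + 150×20 = 28000.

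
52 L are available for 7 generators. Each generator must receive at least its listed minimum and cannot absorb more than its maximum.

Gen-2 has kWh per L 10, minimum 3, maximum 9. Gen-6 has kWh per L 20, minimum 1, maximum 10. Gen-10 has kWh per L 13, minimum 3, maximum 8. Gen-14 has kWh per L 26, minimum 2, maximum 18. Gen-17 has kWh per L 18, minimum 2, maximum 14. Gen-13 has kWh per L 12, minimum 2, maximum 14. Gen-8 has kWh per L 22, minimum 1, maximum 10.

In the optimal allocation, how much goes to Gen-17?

6

Meeting every minimum uses 3+1+3+2+2+2+1 = 14 L, leaving 38.
Highest kWh per L first: Gen-14 26 > Gen-8 22 > Gen-6 20 > Gen-17 18 > Gen-10 13 > Gen-13 12 > Gen-2 10.
Gen-14 takes 16 more to reach its cap of 18 → 22 left.
Give Gen-8 9 more to hit its cap of 10 → 13 left.
Gen-6: +9 to 10 (cap) → 4 left.
Gen-17 has room for 12 more but only 4 remain, so it gets 6.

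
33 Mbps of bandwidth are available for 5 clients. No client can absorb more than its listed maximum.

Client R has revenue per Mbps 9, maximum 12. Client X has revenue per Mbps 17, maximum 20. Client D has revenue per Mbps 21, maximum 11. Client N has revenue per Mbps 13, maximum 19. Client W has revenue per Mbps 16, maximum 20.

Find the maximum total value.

603

Order the clients by revenue per Mbps: Client D 21 > Client X 17 > Client W 16 > Client N 13 > Client R 9.
Client D: +11 to 11 (cap) ; 22 left.
Client X: +20 to 20 (cap) ; 2 left.
Client W has room for 20 but only 2 remain, so it gets 2.
Total = 17×20 + 21×11 + 16×2 = 603.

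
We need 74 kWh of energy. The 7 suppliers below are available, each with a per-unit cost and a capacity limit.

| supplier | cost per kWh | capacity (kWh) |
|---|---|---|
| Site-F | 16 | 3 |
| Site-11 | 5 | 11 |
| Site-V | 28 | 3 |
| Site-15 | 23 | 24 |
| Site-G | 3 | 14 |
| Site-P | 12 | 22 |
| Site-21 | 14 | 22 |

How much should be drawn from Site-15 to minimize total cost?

Use suppliers in increasing cost order.
Take 14 from Site-G at 3 → need 60 more.
Site-11 at 5: take all 11 kWh → 49 still needed.
Take 22 from Site-P at 12 → need 27 more.
Site-21 at 14: take all 22 kWh → 5 still needed.
Site-F (16): use full 3 → 2 kWh to go.
Take 2 from Site-15 at 23 to finish.
Site-V: unused.

2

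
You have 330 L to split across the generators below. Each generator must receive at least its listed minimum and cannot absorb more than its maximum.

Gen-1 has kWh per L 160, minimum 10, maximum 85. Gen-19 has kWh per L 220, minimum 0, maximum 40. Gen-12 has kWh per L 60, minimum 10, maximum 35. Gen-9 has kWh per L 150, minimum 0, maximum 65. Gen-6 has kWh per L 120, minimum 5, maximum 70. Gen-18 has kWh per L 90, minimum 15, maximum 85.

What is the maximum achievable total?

46550

Meeting every minimum uses 10+0+10+0+5+15 = 40 L, leaving 290.
Highest kWh per L first: Gen-19 220 > Gen-1 160 > Gen-9 150 > Gen-6 120 > Gen-18 90 > Gen-12 60.
Give Gen-19 40 more to hit its cap of 40 — 250 left.
Gen-1: +75 to 85 (cap) — 175 left.
Gen-9 takes 65 more to reach its cap of 65 — 110 left.
Gen-6: +65 to 70 (cap) — 45 left.
Gen-18: +45 (room for 70) → 60. Pool exhausted.
Total = 160×85 + 220×40 + 60×10 + 150×65 + 120×70 + 90×60 = 46550.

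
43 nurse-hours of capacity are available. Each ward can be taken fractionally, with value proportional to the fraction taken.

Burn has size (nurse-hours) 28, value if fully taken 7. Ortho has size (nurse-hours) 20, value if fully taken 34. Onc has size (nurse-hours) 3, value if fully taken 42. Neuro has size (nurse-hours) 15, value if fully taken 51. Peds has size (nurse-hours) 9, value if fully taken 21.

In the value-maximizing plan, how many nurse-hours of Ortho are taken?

Sort by value density: Onc 42/3≈14, Neuro 51/15≈3.4, Peds 21/9≈2.33, Ortho 34/20≈1.7, Burn 7/28≈0.25.
Take all of Onc (3 nurse-hours, value 42) — 40 nurse-hours left.
Take all of Neuro (15 nurse-hours, value 51) — 25 nurse-hours left.
Peds: take in full, 9 nurse-hours for value 21 — 16 left.
16 nurse-hours left: a 16/20 share of Ortho gives 34×16/20 = 27.2.

16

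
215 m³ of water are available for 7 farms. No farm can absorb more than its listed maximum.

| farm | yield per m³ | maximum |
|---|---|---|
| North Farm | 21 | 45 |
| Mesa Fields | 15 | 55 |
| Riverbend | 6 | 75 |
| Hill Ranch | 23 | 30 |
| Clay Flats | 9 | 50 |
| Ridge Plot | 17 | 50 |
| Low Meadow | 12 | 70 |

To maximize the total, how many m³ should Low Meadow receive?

Highest yield per m³ first: Hill Ranch 23 > North Farm 21 > Ridge Plot 17 > Mesa Fields 15 > Low Meadow 12 > Clay Flats 9 > Riverbend 6.
Give Hill Ranch 30 to hit its cap of 30 — 185 left.
North Farm: +45 to 45 (cap) — 140 left.
Ridge Plot: +50 to 50 (cap) — 90 left.
Give Mesa Fields 55 to hit its cap of 55 — 35 left.
Low Meadow has room for 70 but only 35 remain, so it gets 35.

35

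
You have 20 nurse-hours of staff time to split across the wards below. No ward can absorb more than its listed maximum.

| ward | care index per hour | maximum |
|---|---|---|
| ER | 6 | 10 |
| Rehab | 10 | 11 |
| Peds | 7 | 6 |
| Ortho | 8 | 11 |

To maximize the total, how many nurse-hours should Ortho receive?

9

Highest care index per hour first: Rehab 10 > Ortho 8 > Peds 7 > ER 6.
Give Rehab 11 to hit its cap of 11 — 9 left.
Ortho has room for 11 but only 9 remain, so it gets 9.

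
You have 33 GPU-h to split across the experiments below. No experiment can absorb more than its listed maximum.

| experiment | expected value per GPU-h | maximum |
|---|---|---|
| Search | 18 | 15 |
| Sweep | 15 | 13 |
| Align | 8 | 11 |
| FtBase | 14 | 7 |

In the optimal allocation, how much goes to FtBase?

Order the experiments by expected value per GPU-h: Search 18 > Sweep 15 > FtBase 14 > Align 8.
Search takes 15 to reach its cap of 15 — 18 left.
Sweep takes 13 to reach its cap of 13 — 5 left.
FtBase: +5 (room for 7) → 5. Pool exhausted.

5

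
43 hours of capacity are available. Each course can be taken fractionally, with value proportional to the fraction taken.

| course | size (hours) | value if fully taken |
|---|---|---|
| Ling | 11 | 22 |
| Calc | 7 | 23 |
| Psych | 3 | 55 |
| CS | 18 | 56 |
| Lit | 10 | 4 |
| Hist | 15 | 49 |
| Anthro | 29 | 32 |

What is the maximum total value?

183

Rank by value-to-size ratio: Psych 55/3≈18.3, Calc 23/7≈3.29, Hist 49/15≈3.27, CS 56/18≈3.11, Ling 22/11≈2, Anthro 32/29≈1.1, Lit 4/10≈0.4.
Take all of Psych (3 hours, value 55) ; 40 hours left.
All 7 hours of Calc fit (value 23) ; 33 remain.
All 15 hours of Hist fit (value 49) ; 18 remain.
All 18 hours of CS fit (value 56) ; 0 remain.
Total value = 183.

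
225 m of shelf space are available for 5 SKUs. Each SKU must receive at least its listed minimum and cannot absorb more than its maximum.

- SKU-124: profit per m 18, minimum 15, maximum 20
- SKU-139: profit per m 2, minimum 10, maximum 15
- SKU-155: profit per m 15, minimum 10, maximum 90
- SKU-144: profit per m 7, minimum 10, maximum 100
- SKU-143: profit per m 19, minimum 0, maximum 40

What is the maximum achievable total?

2945

Meeting every minimum uses 15+10+10+10+0 = 45 m, leaving 180.
Rank by profit per m: SKU-143 19 > SKU-124 18 > SKU-155 15 > SKU-144 7 > SKU-139 2.
Give SKU-143 40 more to hit its cap of 40 → 140 left.
Give SKU-124 5 more to hit its cap of 20 → 135 left.
SKU-155 takes 80 more to reach its cap of 90 → 55 left.
Only 55 left; SKU-144 takes them to reach 65.
Total = 18×20 + 2×10 + 15×90 + 7×65 + 19×40 = 2945.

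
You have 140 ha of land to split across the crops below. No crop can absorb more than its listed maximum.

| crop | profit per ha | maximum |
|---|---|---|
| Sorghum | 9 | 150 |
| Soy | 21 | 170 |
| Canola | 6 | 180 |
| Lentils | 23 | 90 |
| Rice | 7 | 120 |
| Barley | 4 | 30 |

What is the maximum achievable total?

Rank by profit per ha: Lentils 23 > Soy 21 > Sorghum 9 > Rice 7 > Canola 6 > Barley 4.
Give Lentils 90 to hit its cap of 90 → 50 left.
Soy: +50 (room for 170) → 50. Pool exhausted.
Total = 21×50 + 23×90 = 3120.

3120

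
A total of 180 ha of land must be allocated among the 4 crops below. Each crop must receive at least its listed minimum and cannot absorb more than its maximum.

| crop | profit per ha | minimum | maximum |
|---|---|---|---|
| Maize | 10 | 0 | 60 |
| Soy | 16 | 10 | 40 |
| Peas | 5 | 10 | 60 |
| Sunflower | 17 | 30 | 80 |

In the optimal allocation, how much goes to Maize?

Meeting every minimum uses 0+10+10+30 = 50 ha, leaving 130.
Highest profit per ha first: Sunflower 17 > Soy 16 > Maize 10 > Peas 5.
Sunflower takes 50 more to reach its cap of 80 — 80 left.
Give Soy 30 more to hit its cap of 40 — 50 left.
Maize has room for 60 more but only 50 remain, so it gets 50.

50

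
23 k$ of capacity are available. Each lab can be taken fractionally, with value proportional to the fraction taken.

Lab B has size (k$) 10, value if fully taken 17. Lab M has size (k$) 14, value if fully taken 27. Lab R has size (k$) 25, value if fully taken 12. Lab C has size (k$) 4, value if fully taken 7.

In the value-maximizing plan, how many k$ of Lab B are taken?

Sort by value density: Lab M 27/14≈1.93, Lab C 7/4≈1.75, Lab B 17/10≈1.7, Lab R 12/25≈0.48.
All 14 k$ of Lab M fit (value 27) ; 9 remain.
Take all of Lab C (4 k$, value 7) ; 5 k$ left.
Only 5 k$ remain; take 5/10 of Lab B for value 17×5/10 = 8.5.

5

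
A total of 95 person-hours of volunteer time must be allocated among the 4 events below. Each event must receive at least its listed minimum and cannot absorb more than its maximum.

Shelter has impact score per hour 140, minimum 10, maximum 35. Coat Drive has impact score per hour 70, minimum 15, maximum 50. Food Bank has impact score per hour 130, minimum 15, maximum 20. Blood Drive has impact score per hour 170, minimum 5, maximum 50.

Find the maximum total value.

Meeting every minimum uses 10+15+15+5 = 45 person-hours, leaving 50.
Rank by impact score per hour: Blood Drive 170 > Shelter 140 > Food Bank 130 > Coat Drive 70.
Blood Drive takes 45 more to reach its cap of 50 ; 5 left.
Only 5 left; Shelter takes them to reach 15.
Total = 140×15 + 70×15 + 130×15 + 170×50 = 13600.

13600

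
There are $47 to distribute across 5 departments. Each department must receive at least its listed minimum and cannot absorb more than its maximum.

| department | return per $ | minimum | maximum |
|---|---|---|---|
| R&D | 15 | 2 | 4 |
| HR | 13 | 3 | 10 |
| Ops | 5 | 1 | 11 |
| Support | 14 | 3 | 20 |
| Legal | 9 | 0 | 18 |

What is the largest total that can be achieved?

583

Meeting every minimum uses 2+3+1+3+0 = 9 $, leaving 38.
Rank by return per $: R&D 15 > Support 14 > HR 13 > Legal 9 > Ops 5.
R&D: +2 to 4 (cap) → 36 left.
Support takes 17 more to reach its cap of 20 → 19 left.
HR takes 7 more to reach its cap of 10 → 12 left.
Legal has room for 18 more but only 12 remain, so it gets 12.
Total = 15×4 + 13×10 + 5×1 + 14×20 + 9×12 = 583.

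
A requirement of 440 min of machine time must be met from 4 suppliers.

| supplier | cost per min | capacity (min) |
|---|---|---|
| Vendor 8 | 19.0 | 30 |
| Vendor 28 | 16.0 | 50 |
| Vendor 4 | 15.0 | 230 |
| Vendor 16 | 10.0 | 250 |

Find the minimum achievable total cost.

Fill from the cheapest supplier first.
Take 250 from Vendor 16 at 10.0 → need 190 more.
Vendor 4 at 15.0: take 190 of its 230 → requirement met.
Vendor 28, Vendor 8: unused.
Cost = 250×10.0 + 190×15.0 = 5350.

5350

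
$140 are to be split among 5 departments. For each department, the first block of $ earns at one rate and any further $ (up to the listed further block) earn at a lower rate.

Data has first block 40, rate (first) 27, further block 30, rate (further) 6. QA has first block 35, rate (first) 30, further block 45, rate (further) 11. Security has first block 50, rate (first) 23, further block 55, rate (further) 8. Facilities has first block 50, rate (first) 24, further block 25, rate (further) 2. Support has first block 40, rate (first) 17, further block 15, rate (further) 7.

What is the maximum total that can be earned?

Order all 10 blocks by rate: QA/T1 30 > Data/T1 27 > Facilities/T1 24 > Security/T1 23 > Support/T1 17 > QA/T2 11 > Security/T2 8 > Support/T2 7 > Data/T2 6 > Facilities/T2 2.
QA/T1 (30): +35 → 105 left.
Data/T1 (27): +40 → 65 left.
Facilities T1 at 24: fill all 50 → 15 left.
Security T1 at 23: only 15 left, fill 15.
Total = 30×35 + 27×40 + 24×50 + 23×15 = 3675.

3675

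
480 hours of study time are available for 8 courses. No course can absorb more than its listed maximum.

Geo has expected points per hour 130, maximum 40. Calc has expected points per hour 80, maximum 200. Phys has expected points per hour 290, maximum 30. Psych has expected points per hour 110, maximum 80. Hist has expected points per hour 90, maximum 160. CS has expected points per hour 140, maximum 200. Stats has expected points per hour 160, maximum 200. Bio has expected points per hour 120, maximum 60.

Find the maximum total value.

Order the courses by expected points per hour: Phys 290 > Stats 160 > CS 140 > Geo 130 > Bio 120 > Psych 110 > Hist 90 > Calc 80.
Phys takes 30 to reach its cap of 30 ; 450 left.
Stats: +200 to 200 (cap) ; 250 left.
Give CS 200 to hit its cap of 200 ; 50 left.
Geo takes 40 to reach its cap of 40 ; 10 left.
Bio: +10 (room for 60) → 10. Pool exhausted.
Total = 130×40 + 290×30 + 140×200 + 160×200 + 120×10 = 75100.

75100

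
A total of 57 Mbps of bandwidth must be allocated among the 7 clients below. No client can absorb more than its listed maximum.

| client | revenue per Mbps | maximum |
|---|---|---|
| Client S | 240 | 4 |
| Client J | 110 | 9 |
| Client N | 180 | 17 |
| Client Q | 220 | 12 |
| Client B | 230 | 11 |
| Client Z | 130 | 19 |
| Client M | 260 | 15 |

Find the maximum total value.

Highest revenue per Mbps first: Client M 260 > Client S 240 > Client B 230 > Client Q 220 > Client N 180 > Client Z 130 > Client J 110.
Client M: +15 to 15 (cap) → 42 left.
Client S: +4 to 4 (cap) → 38 left.
Give Client B 11 to hit its cap of 11 → 27 left.
Give Client Q 12 to hit its cap of 12 → 15 left.
Client N has room for 17 but only 15 remain, so it gets 15.
Total = 240×4 + 180×15 + 220×12 + 230×11 + 260×15 = 12730.

12730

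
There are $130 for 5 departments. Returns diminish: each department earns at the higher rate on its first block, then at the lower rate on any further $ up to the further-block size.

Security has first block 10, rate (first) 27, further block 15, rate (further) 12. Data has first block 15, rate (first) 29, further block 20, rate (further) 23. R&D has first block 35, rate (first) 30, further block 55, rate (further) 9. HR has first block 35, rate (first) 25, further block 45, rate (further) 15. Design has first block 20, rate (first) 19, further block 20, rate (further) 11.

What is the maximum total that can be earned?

3375

Order all 10 blocks by rate: R&D/T1 30 > Data/T1 29 > Security/T1 27 > HR/T1 25 > Data/T2 23 > Design/T1 19 > HR/T2 15 > Security/T2 12 > Design/T2 11 > R&D/T2 9.
R&D T1 at 30: fill all 35 → 95 left.
Data/T1 (29): +15 → 80 left.
Fill Security T1 block (10 at 27) → 70 left.
HR T1 at 25: fill all 35 → 35 left.
Data/T2 (23): +20 → 15 left.
15 remain; put them into Design T1 at 19.
Total = 30×35 + 29×15 + 27×10 + 25×35 + 23×20 + 19×15 = 3375.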